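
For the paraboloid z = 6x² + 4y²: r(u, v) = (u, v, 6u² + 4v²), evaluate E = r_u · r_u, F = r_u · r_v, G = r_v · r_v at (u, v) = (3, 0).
E = 1297;  F = 0;  G = 1

Partials: r_u = (1, 0, 12*u), r_v = (0, 1, 8*v). As functions of (u, v):
  E = r_u · r_u = 144*u^2 + 1,
  F = r_u · r_v = 96*u*v,
  G = r_v · r_v = 64*v^2 + 1.
Evaluating at (u, v) = (3, 0): E = 1297, F = 0, G = 1.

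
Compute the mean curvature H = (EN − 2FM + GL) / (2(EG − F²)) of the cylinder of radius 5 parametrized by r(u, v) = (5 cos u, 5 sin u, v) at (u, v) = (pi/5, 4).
H = -1/10

With E = 25, F = 0, G = 1, L = -5, M = 0, N = 0, assemble
  H = (EN − 2FM + GL) / (2(EG − F²)) = -1/10.
At (u, v) = (pi/5, 4): H = -1/10.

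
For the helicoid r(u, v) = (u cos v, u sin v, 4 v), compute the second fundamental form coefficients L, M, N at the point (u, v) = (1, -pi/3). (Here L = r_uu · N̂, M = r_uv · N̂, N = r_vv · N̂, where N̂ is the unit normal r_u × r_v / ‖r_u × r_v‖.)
L = 0;  M = -4*sqrt(17)/17;  N = 0

Compute the unit normal N̂(u, v) = (4*sin(v)/sqrt(u^2 + 16), -4*cos(v)/sqrt(u^2 + 16), u/sqrt(u^2 + 16)), and the second partials r_uu, r_uv, r_vv. Take dot products:
  L(u, v) = r_uu · N̂ = 0,
  M(u, v) = r_uv · N̂ = -4/sqrt(u^2 + 16),
  N(u, v) = r_vv · N̂ = 0.
Evaluating at (u, v) = (1, -pi/3):
  L = 0, M = -4*sqrt(17)/17, N = 0.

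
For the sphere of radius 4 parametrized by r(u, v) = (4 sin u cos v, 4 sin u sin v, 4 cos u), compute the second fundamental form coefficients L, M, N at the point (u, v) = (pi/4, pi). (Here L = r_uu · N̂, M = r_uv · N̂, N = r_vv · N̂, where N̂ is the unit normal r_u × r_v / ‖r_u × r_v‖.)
L = -4;  M = 0;  N = -2

Compute the unit normal N̂(u, v) = (sin(u)^2*cos(v)/Abs(sin(u)), sin(u)^2*sin(v)/Abs(sin(u)), sin(2*u)/(2*Abs(sin(u)))), and the second partials r_uu, r_uv, r_vv. Take dot products:
  L(u, v) = r_uu · N̂ = -4*sin(u)/Abs(sin(u)),
  M(u, v) = r_uv · N̂ = 0,
  N(u, v) = r_vv · N̂ = -4*sin(u)^3/Abs(sin(u)).
Evaluating at (u, v) = (pi/4, pi):
  L = -4, M = 0, N = -2.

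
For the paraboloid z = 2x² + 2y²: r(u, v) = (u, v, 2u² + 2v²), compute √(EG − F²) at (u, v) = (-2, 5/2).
√(EG − F²)|_{(-2, 5/2)} = sqrt(165)

E = 16*u^2 + 1, F = 16*u*v, G = 16*v^2 + 1; EG − F² = 16*u^2 + 16*v^2 + 1; √(EG − F²) = sqrt(16*u^2 + 16*v^2 + 1). At the given point: sqrt(165).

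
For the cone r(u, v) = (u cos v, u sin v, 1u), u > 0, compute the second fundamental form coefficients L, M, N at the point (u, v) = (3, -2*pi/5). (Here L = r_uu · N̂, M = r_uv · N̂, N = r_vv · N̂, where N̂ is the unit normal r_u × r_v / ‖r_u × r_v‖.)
L = 0;  M = 0;  N = 3*sqrt(2)/2

Compute the unit normal N̂(u, v) = (-sqrt(2)*u*cos(v)/(2*Abs(u)), -sqrt(2)*u*sin(v)/(2*Abs(u)), sqrt(2)*u/(2*Abs(u))), and the second partials r_uu, r_uv, r_vv. Take dot products:
  L(u, v) = r_uu · N̂ = 0,
  M(u, v) = r_uv · N̂ = 0,
  N(u, v) = r_vv · N̂ = sqrt(2)*u^2/(2*Abs(u)).
Evaluating at (u, v) = (3, -2*pi/5):
  L = 0, M = 0, N = 3*sqrt(2)/2.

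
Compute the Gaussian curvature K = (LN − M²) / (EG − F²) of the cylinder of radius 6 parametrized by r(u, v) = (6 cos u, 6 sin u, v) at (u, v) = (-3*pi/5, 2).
K = 0

Coefficients of the first fundamental form: E = 36, F = 0, G = 1.
Coefficients of the second fundamental form: L = -6, M = 0, N = 0.
Assemble K = (LN − M²)/(EG − F²) = 0. At (u, v) = (-3*pi/5, 2): K = 0.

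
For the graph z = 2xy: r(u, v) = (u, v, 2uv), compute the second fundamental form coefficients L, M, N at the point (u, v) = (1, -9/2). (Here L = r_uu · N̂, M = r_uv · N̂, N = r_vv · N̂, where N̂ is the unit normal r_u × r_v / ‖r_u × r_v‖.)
L = 0;  M = sqrt(86)/43;  N = 0

Compute the unit normal N̂(u, v) = (-2*v/sqrt(4*u^2 + 4*v^2 + 1), -2*u/sqrt(4*u^2 + 4*v^2 + 1), 1/sqrt(4*u^2 + 4*v^2 + 1)), and the second partials r_uu, r_uv, r_vv. Take dot products:
  L(u, v) = r_uu · N̂ = 0,
  M(u, v) = r_uv · N̂ = 2/sqrt(4*u^2 + 4*v^2 + 1),
  N(u, v) = r_vv · N̂ = 0.
Evaluating at (u, v) = (1, -9/2):
  L = 0, M = sqrt(86)/43, N = 0.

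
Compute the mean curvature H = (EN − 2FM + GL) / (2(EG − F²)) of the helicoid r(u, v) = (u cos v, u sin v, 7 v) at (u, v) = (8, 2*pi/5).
H = 0

With E = 1, F = 0, G = u^2 + 49, L = 0, M = -7/sqrt(u^2 + 49), N = 0, assemble
  H = (EN − 2FM + GL) / (2(EG − F²)) = 0.
At (u, v) = (8, 2*pi/5): H = 0.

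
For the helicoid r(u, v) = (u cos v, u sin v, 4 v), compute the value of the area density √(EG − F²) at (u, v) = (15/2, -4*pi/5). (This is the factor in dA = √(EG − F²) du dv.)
√(EG − F²)|_{(15/2, -4*pi/5)} = 17/2

E = 1, F = 0, G = u^2 + 16, so EG − F² = u^2 + 16. Taking the positive square root: √(EG − F²) = sqrt(u^2 + 16). At (u, v) = (15/2, -4*pi/5): 17/2.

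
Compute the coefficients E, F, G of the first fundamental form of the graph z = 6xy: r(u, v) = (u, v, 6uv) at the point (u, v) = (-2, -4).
E = 577;  F = 288;  G = 145

Partials: r_u = (1, 0, 6*v), r_v = (0, 1, 6*u). As functions of (u, v):
  E = r_u · r_u = 36*v^2 + 1,
  F = r_u · r_v = 36*u*v,
  G = r_v · r_v = 36*u^2 + 1.
Evaluating at (u, v) = (-2, -4): E = 577, F = 288, G = 145.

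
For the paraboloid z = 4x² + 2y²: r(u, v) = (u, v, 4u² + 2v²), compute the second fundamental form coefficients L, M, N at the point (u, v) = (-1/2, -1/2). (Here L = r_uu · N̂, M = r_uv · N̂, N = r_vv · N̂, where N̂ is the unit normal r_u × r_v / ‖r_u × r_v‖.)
L = 8*sqrt(21)/21;  M = 0;  N = 4*sqrt(21)/21

Compute the unit normal N̂(u, v) = (-8*u/sqrt(64*u^2 + 16*v^2 + 1), -4*v/sqrt(64*u^2 + 16*v^2 + 1), 1/sqrt(64*u^2 + 16*v^2 + 1)), and the second partials r_uu, r_uv, r_vv. Take dot products:
  L(u, v) = r_uu · N̂ = 8/sqrt(64*u^2 + 16*v^2 + 1),
  M(u, v) = r_uv · N̂ = 0,
  N(u, v) = r_vv · N̂ = 4/sqrt(64*u^2 + 16*v^2 + 1).
Evaluating at (u, v) = (-1/2, -1/2):
  L = 8*sqrt(21)/21, M = 0, N = 4*sqrt(21)/21.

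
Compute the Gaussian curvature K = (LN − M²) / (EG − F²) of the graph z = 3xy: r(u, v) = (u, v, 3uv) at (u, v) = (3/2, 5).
K = -144/970225

Coefficients of the first fundamental form: E = 9*v^2 + 1, F = 9*u*v, G = 9*u^2 + 1.
Coefficients of the second fundamental form: L = 0, M = 3/sqrt(9*u^2 + 9*v^2 + 1), N = 0.
Assemble K = (LN − M²)/(EG − F²) = -9/(81*u^4 + 162*u^2*v^2 + 18*u^2 + 81*v^4 + 18*v^2 + 1). At (u, v) = (3/2, 5): K = -144/970225.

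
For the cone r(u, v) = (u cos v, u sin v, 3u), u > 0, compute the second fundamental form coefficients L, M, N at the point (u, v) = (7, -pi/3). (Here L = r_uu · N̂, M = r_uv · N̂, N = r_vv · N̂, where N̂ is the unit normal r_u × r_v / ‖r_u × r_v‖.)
L = 0;  M = 0;  N = 21*sqrt(10)/10

Compute the unit normal N̂(u, v) = (-3*sqrt(10)*u*cos(v)/(10*Abs(u)), -3*sqrt(10)*u*sin(v)/(10*Abs(u)), sqrt(10)*u/(10*Abs(u))), and the second partials r_uu, r_uv, r_vv. Take dot products:
  L(u, v) = r_uu · N̂ = 0,
  M(u, v) = r_uv · N̂ = 0,
  N(u, v) = r_vv · N̂ = 3*sqrt(10)*u^2/(10*Abs(u)).
Evaluating at (u, v) = (7, -pi/3):
  L = 0, M = 0, N = 21*sqrt(10)/10.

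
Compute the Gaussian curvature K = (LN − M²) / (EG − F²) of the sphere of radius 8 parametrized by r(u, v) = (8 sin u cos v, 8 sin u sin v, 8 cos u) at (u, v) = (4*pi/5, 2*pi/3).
K = 1/64

Coefficients of the first fundamental form: E = 64, F = 0, G = 64*sin(u)^2.
Coefficients of the second fundamental form: L = -8*sin(u)/Abs(sin(u)), M = 0, N = -8*sin(u)^3/Abs(sin(u)).
Assemble K = (LN − M²)/(EG − F²) = 1/64. At (u, v) = (4*pi/5, 2*pi/3): K = 1/64.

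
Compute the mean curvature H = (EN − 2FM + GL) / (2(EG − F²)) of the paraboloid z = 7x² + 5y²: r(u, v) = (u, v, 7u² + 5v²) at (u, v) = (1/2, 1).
H = 319*sqrt(6)/1500

With E = 196*u^2 + 1, F = 140*u*v, G = 100*v^2 + 1, L = 14/sqrt(196*u^2 + 100*v^2 + 1), M = 0, N = 10/sqrt(196*u^2 + 100*v^2 + 1), assemble
  H = (EN − 2FM + GL) / (2(EG − F²)) = 4*(245*u^2 + 175*v^2 + 3)/(196*u^2 + 100*v^2 + 1)^(3/2).
At (u, v) = (1/2, 1): H = 319*sqrt(6)/1500.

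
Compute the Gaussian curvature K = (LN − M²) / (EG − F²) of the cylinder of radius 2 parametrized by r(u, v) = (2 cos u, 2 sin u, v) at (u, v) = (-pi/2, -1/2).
K = 0

Coefficients of the first fundamental form: E = 4, F = 0, G = 1.
Coefficients of the second fundamental form: L = -2, M = 0, N = 0.
Assemble K = (LN − M²)/(EG − F²) = 0. At (u, v) = (-pi/2, -1/2): K = 0.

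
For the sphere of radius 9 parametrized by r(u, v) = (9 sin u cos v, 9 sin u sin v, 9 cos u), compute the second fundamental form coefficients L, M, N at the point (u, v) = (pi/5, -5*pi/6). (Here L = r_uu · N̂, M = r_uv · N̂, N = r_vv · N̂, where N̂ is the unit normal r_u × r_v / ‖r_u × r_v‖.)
L = -9;  M = 0;  N = -45/8 + 9*sqrt(5)/8

Compute the unit normal N̂(u, v) = (sin(u)^2*cos(v)/Abs(sin(u)), sin(u)^2*sin(v)/Abs(sin(u)), sin(2*u)/(2*Abs(sin(u)))), and the second partials r_uu, r_uv, r_vv. Take dot products:
  L(u, v) = r_uu · N̂ = -9*sin(u)/Abs(sin(u)),
  M(u, v) = r_uv · N̂ = 0,
  N(u, v) = r_vv · N̂ = -9*sin(u)^3/Abs(sin(u)).
Evaluating at (u, v) = (pi/5, -5*pi/6):
  L = -9, M = 0, N = -45/8 + 9*sqrt(5)/8.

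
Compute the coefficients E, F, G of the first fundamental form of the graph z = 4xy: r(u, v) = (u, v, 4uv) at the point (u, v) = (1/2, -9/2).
E = 325;  F = -36;  G = 5

Partials: r_u = (1, 0, 4*v), r_v = (0, 1, 4*u). As functions of (u, v):
  E = r_u · r_u = 16*v^2 + 1,
  F = r_u · r_v = 16*u*v,
  G = r_v · r_v = 16*u^2 + 1.
Evaluating at (u, v) = (1/2, -9/2): E = 325, F = -36, G = 5.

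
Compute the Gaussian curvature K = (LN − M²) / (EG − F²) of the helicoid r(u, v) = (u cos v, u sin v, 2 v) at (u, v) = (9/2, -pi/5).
K = -64/9409

Coefficients of the first fundamental form: E = 1, F = 0, G = u^2 + 4.
Coefficients of the second fundamental form: L = 0, M = -2/sqrt(u^2 + 4), N = 0.
Assemble K = (LN − M²)/(EG − F²) = -4/(u^2 + 4)^2. At (u, v) = (9/2, -pi/5): K = -64/9409.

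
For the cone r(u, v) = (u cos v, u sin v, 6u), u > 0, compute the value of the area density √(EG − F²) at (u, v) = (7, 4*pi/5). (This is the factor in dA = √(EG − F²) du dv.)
√(EG − F²)|_{(7, 4*pi/5)} = 7*sqrt(37)

E = 37, F = 0, G = u^2, so EG − F² = 37*u^2. Taking the positive square root: √(EG − F²) = sqrt(37)*Abs(u). At (u, v) = (7, 4*pi/5): 7*sqrt(37).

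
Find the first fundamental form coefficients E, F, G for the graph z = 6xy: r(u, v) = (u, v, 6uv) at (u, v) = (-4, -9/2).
E = 730;  F = 648;  G = 577

Partials: r_u = (1, 0, 6*v), r_v = (0, 1, 6*u). As functions of (u, v):
  E = r_u · r_u = 36*v^2 + 1,
  F = r_u · r_v = 36*u*v,
  G = r_v · r_v = 36*u^2 + 1.
Evaluating at (u, v) = (-4, -9/2): E = 730, F = 648, G = 577.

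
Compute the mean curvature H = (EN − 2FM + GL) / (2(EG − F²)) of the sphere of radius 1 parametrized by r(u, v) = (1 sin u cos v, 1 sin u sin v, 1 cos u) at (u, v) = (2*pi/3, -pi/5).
H = -1

With E = 1, F = 0, G = sin(u)^2, L = -sin(u)/Abs(sin(u)), M = 0, N = -sin(u)^3/Abs(sin(u)), assemble
  H = (EN − 2FM + GL) / (2(EG − F²)) = -sin(u)/Abs(sin(u)).
At (u, v) = (2*pi/3, -pi/5): H = -1.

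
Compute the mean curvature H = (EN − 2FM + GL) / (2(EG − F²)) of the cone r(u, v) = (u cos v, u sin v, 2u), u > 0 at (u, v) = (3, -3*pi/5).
H = sqrt(5)/15

With E = 5, F = 0, G = u^2, L = 0, M = 0, N = 2*sqrt(5)*u^2/(5*Abs(u)), assemble
  H = (EN − 2FM + GL) / (2(EG − F²)) = sqrt(5)/(5*Abs(u)).
At (u, v) = (3, -3*pi/5): H = sqrt(5)/15.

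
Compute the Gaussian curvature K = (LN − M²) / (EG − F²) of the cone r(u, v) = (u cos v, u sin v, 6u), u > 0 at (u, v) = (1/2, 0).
K = 0

Coefficients of the first fundamental form: E = 37, F = 0, G = u^2.
Coefficients of the second fundamental form: L = 0, M = 0, N = 6*sqrt(37)*u^2/(37*Abs(u)).
Assemble K = (LN − M²)/(EG − F²) = 0. At (u, v) = (1/2, 0): K = 0.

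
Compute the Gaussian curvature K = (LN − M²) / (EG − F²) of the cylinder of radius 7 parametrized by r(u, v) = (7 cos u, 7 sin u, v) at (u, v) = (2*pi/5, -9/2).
K = 0

Coefficients of the first fundamental form: E = 49, F = 0, G = 1.
Coefficients of the second fundamental form: L = -7, M = 0, N = 0.
Assemble K = (LN − M²)/(EG − F²) = 0. At (u, v) = (2*pi/5, -9/2): K = 0.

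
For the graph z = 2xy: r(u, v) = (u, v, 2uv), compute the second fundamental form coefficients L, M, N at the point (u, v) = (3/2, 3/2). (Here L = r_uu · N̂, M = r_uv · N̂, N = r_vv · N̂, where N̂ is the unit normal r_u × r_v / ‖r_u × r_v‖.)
L = 0;  M = 2*sqrt(19)/19;  N = 0

Compute the unit normal N̂(u, v) = (-2*v/sqrt(4*u^2 + 4*v^2 + 1), -2*u/sqrt(4*u^2 + 4*v^2 + 1), 1/sqrt(4*u^2 + 4*v^2 + 1)), and the second partials r_uu, r_uv, r_vv. Take dot products:
  L(u, v) = r_uu · N̂ = 0,
  M(u, v) = r_uv · N̂ = 2/sqrt(4*u^2 + 4*v^2 + 1),
  N(u, v) = r_vv · N̂ = 0.
Evaluating at (u, v) = (3/2, 3/2):
  L = 0, M = 2*sqrt(19)/19, N = 0.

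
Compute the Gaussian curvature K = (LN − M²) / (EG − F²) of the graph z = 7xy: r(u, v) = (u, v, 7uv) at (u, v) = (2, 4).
K = -49/962361

Coefficients of the first fundamental form: E = 49*v^2 + 1, F = 49*u*v, G = 49*u^2 + 1.
Coefficients of the second fundamental form: L = 0, M = 7/sqrt(49*u^2 + 49*v^2 + 1), N = 0.
Assemble K = (LN − M²)/(EG − F²) = -49/(2401*u^4 + 4802*u^2*v^2 + 98*u^2 + 2401*v^4 + 98*v^2 + 1). At (u, v) = (2, 4): K = -49/962361.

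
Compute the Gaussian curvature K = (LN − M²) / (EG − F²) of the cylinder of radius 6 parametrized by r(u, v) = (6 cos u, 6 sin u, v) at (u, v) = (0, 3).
K = 0

Coefficients of the first fundamental form: E = 36, F = 0, G = 1.
Coefficients of the second fundamental form: L = -6, M = 0, N = 0.
Assemble K = (LN − M²)/(EG − F²) = 0. At (u, v) = (0, 3): K = 0.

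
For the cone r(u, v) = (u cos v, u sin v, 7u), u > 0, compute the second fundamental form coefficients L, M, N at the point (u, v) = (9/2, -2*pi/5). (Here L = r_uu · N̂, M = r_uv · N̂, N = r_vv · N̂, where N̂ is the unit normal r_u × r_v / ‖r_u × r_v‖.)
L = 0;  M = 0;  N = 63*sqrt(2)/20

Compute the unit normal N̂(u, v) = (-7*sqrt(2)*u*cos(v)/(10*Abs(u)), -7*sqrt(2)*u*sin(v)/(10*Abs(u)), sqrt(2)*u/(10*Abs(u))), and the second partials r_uu, r_uv, r_vv. Take dot products:
  L(u, v) = r_uu · N̂ = 0,
  M(u, v) = r_uv · N̂ = 0,
  N(u, v) = r_vv · N̂ = 7*sqrt(2)*u^2/(10*Abs(u)).
Evaluating at (u, v) = (9/2, -2*pi/5):
  L = 0, M = 0, N = 63*sqrt(2)/20.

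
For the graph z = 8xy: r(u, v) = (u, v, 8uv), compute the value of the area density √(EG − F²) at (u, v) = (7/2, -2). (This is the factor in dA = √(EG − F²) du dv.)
√(EG − F²)|_{(7/2, -2)} = sqrt(1041)

E = 64*v^2 + 1, F = 64*u*v, G = 64*u^2 + 1, so EG − F² = 64*u^2 + 64*v^2 + 1. Taking the positive square root: √(EG − F²) = sqrt(64*u^2 + 64*v^2 + 1). At (u, v) = (7/2, -2): sqrt(1041).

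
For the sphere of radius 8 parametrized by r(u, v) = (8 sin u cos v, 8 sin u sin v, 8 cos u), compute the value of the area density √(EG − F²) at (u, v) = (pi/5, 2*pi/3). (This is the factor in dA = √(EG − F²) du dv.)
√(EG − F²)|_{(pi/5, 2*pi/3)} = 16*sqrt(10 - 2*sqrt(5))

E = 64, F = 0, G = 64*sin(u)^2, so EG − F² = 4096*sin(u)^2. Taking the positive square root: √(EG − F²) = 64*Abs(sin(u)). At (u, v) = (pi/5, 2*pi/3): 16*sqrt(10 - 2*sqrt(5)).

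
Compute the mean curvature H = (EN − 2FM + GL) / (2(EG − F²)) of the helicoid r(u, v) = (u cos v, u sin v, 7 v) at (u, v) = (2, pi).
H = 0

With E = 1, F = 0, G = u^2 + 49, L = 0, M = -7/sqrt(u^2 + 49), N = 0, assemble
  H = (EN − 2FM + GL) / (2(EG − F²)) = 0.
At (u, v) = (2, pi): H = 0.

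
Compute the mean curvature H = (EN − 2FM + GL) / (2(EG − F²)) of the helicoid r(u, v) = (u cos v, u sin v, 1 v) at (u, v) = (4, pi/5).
H = 0

With E = 1, F = 0, G = u^2 + 1, L = 0, M = -1/sqrt(u^2 + 1), N = 0, assemble
  H = (EN − 2FM + GL) / (2(EG − F²)) = 0.
At (u, v) = (4, pi/5): H = 0.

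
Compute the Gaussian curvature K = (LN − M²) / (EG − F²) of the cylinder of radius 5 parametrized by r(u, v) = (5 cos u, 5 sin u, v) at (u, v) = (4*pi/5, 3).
K = 0

Coefficients of the first fundamental form: E = 25, F = 0, G = 1.
Coefficients of the second fundamental form: L = -5, M = 0, N = 0.
Assemble K = (LN − M²)/(EG − F²) = 0. At (u, v) = (4*pi/5, 3): K = 0.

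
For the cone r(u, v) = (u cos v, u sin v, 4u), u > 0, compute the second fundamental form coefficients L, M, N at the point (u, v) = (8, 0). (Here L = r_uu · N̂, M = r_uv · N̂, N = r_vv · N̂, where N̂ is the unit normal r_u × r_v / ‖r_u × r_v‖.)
L = 0;  M = 0;  N = 32*sqrt(17)/17

Compute the unit normal N̂(u, v) = (-4*sqrt(17)*u*cos(v)/(17*Abs(u)), -4*sqrt(17)*u*sin(v)/(17*Abs(u)), sqrt(17)*u/(17*Abs(u))), and the second partials r_uu, r_uv, r_vv. Take dot products:
  L(u, v) = r_uu · N̂ = 0,
  M(u, v) = r_uv · N̂ = 0,
  N(u, v) = r_vv · N̂ = 4*sqrt(17)*u^2/(17*Abs(u)).
Evaluating at (u, v) = (8, 0):
  L = 0, M = 0, N = 32*sqrt(17)/17.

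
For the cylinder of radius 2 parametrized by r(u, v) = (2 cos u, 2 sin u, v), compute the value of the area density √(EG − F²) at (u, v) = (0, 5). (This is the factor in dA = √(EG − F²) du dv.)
√(EG − F²)|_{(0, 5)} = 2

E = 4, F = 0, G = 1, so EG − F² = 4. Taking the positive square root: √(EG − F²) = 2. At (u, v) = (0, 5): 2.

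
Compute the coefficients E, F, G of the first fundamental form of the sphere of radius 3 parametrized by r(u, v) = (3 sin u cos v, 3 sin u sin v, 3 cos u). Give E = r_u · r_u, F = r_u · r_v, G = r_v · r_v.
E = 9;  F = 0;  G = 9*sin(u)^2

Compute partials: r_u = (3*cos(u)*cos(v), 3*sin(v)*cos(u), -3*sin(u)), r_v = (-3*sin(u)*sin(v), 3*sin(u)*cos(v), 0). Then
  E = r_u · r_u = 9,
  F = r_u · r_v = 0,
  G = r_v · r_v = 9*sin(u)^2.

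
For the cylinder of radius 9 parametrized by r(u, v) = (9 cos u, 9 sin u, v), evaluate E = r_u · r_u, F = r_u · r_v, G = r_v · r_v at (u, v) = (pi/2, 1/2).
E = 81;  F = 0;  G = 1

Partials: r_u = (-9*sin(u), 9*cos(u), 0), r_v = (0, 0, 1). As functions of (u, v):
  E = r_u · r_u = 81,
  F = r_u · r_v = 0,
  G = r_v · r_v = 1.
Evaluating at (u, v) = (pi/2, 1/2): E = 81, F = 0, G = 1.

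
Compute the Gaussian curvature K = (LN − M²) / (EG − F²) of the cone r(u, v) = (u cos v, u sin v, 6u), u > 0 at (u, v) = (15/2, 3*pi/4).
K = 0

Coefficients of the first fundamental form: E = 37, F = 0, G = u^2.
Coefficients of the second fundamental form: L = 0, M = 0, N = 6*sqrt(37)*u^2/(37*Abs(u)).
Assemble K = (LN − M²)/(EG − F²) = 0. At (u, v) = (15/2, 3*pi/4): K = 0.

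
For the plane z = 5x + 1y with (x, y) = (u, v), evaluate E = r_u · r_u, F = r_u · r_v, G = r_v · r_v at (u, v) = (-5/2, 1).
E = 26;  F = 5;  G = 2

Partials: r_u = (1, 0, 5), r_v = (0, 1, 1). As functions of (u, v):
  E = r_u · r_u = 26,
  F = r_u · r_v = 5,
  G = r_v · r_v = 2.
Evaluating at (u, v) = (-5/2, 1): E = 26, F = 5, G = 2.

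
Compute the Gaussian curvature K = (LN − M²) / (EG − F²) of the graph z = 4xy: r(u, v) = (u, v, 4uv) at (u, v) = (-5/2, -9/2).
K = -16/180625

Coefficients of the first fundamental form: E = 16*v^2 + 1, F = 16*u*v, G = 16*u^2 + 1.
Coefficients of the second fundamental form: L = 0, M = 4/sqrt(16*u^2 + 16*v^2 + 1), N = 0.
Assemble K = (LN − M²)/(EG − F²) = -16/(256*u^4 + 512*u^2*v^2 + 32*u^2 + 256*v^4 + 32*v^2 + 1). At (u, v) = (-5/2, -9/2): K = -16/180625.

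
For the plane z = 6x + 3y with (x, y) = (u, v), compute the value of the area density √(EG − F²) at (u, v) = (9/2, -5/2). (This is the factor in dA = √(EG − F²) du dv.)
√(EG − F²)|_{(9/2, -5/2)} = sqrt(46)

E = 37, F = 18, G = 10, so EG − F² = 46. Taking the positive square root: √(EG − F²) = sqrt(46). At (u, v) = (9/2, -5/2): sqrt(46).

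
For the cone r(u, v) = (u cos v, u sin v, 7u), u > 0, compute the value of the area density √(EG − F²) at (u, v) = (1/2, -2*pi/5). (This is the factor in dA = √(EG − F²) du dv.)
√(EG − F²)|_{(1/2, -2*pi/5)} = 5*sqrt(2)/2

E = 50, F = 0, G = u^2, so EG − F² = 50*u^2. Taking the positive square root: √(EG − F²) = 5*sqrt(2)*Abs(u). At (u, v) = (1/2, -2*pi/5): 5*sqrt(2)/2.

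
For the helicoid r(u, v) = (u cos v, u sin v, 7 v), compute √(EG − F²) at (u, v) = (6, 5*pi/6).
√(EG − F²)|_{(6, 5*pi/6)} = sqrt(85)

E = 1, F = 0, G = u^2 + 49; EG − F² = u^2 + 49; √(EG − F²) = sqrt(u^2 + 49). At the given point: sqrt(85).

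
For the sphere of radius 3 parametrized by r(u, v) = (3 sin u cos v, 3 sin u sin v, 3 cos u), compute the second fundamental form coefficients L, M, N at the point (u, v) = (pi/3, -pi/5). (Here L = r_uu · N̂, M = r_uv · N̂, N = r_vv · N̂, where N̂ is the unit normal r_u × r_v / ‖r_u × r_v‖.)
L = -3;  M = 0;  N = -9/4

Compute the unit normal N̂(u, v) = (sin(u)^2*cos(v)/Abs(sin(u)), sin(u)^2*sin(v)/Abs(sin(u)), sin(2*u)/(2*Abs(sin(u)))), and the second partials r_uu, r_uv, r_vv. Take dot products:
  L(u, v) = r_uu · N̂ = -3*sin(u)/Abs(sin(u)),
  M(u, v) = r_uv · N̂ = 0,
  N(u, v) = r_vv · N̂ = -3*sin(u)^3/Abs(sin(u)).
Evaluating at (u, v) = (pi/3, -pi/5):
  L = -3, M = 0, N = -9/4.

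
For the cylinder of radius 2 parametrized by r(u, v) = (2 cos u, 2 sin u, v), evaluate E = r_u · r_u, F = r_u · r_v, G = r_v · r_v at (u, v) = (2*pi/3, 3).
E = 4;  F = 0;  G = 1

Partials: r_u = (-2*sin(u), 2*cos(u), 0), r_v = (0, 0, 1). As functions of (u, v):
  E = r_u · r_u = 4,
  F = r_u · r_v = 0,
  G = r_v · r_v = 1.
Evaluating at (u, v) = (2*pi/3, 3): E = 4, F = 0, G = 1.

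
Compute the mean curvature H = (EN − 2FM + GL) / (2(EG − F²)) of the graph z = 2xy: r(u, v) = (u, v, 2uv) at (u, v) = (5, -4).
H = 32*sqrt(165)/5445

With E = 4*v^2 + 1, F = 4*u*v, G = 4*u^2 + 1, L = 0, M = 2/sqrt(4*u^2 + 4*v^2 + 1), N = 0, assemble
  H = (EN − 2FM + GL) / (2(EG − F²)) = -8*u*v/(4*u^2 + 4*v^2 + 1)^(3/2).
At (u, v) = (5, -4): H = 32*sqrt(165)/5445.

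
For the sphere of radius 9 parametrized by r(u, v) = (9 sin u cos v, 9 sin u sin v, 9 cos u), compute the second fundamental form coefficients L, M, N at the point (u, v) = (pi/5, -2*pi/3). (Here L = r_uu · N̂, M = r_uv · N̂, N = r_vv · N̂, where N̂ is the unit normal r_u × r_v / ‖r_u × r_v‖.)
L = -9;  M = 0;  N = -45/8 + 9*sqrt(5)/8

Compute the unit normal N̂(u, v) = (sin(u)^2*cos(v)/Abs(sin(u)), sin(u)^2*sin(v)/Abs(sin(u)), sin(2*u)/(2*Abs(sin(u)))), and the second partials r_uu, r_uv, r_vv. Take dot products:
  L(u, v) = r_uu · N̂ = -9*sin(u)/Abs(sin(u)),
  M(u, v) = r_uv · N̂ = 0,
  N(u, v) = r_vv · N̂ = -9*sin(u)^3/Abs(sin(u)).
Evaluating at (u, v) = (pi/5, -2*pi/3):
  L = -9, M = 0, N = -45/8 + 9*sqrt(5)/8.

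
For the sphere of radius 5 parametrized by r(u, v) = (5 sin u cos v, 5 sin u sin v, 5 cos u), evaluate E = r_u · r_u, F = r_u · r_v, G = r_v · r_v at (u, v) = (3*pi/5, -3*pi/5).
E = 25;  F = 0;  G = 25*sqrt(5)/8 + 125/8

Partials: r_u = (5*cos(u)*cos(v), 5*sin(v)*cos(u), -5*sin(u)), r_v = (-5*sin(u)*sin(v), 5*sin(u)*cos(v), 0). As functions of (u, v):
  E = r_u · r_u = 25,
  F = r_u · r_v = 0,
  G = r_v · r_v = 25*sin(u)^2.
Evaluating at (u, v) = (3*pi/5, -3*pi/5): E = 25, F = 0, G = 25*sqrt(5)/8 + 125/8.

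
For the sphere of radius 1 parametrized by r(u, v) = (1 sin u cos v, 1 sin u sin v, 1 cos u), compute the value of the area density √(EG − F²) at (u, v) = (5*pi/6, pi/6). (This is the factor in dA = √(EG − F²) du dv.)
√(EG − F²)|_{(5*pi/6, pi/6)} = 1/2

E = 1, F = 0, G = sin(u)^2, so EG − F² = sin(u)^2. Taking the positive square root: √(EG − F²) = Abs(sin(u)). At (u, v) = (5*pi/6, pi/6): 1/2.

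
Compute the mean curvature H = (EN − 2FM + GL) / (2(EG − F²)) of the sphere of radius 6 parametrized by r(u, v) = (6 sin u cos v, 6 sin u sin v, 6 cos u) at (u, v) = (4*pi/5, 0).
H = -1/6

With E = 36, F = 0, G = 36*sin(u)^2, L = -6*sin(u)/Abs(sin(u)), M = 0, N = -6*sin(u)^3/Abs(sin(u)), assemble
  H = (EN − 2FM + GL) / (2(EG − F²)) = -sin(u)/(6*Abs(sin(u))).
At (u, v) = (4*pi/5, 0): H = -1/6.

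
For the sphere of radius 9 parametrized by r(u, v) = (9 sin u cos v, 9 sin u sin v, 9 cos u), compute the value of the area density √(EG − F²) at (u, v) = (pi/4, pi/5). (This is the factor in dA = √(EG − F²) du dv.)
√(EG − F²)|_{(pi/4, pi/5)} = 81*sqrt(2)/2

E = 81, F = 0, G = 81*sin(u)^2, so EG − F² = 6561*sin(u)^2. Taking the positive square root: √(EG − F²) = 81*Abs(sin(u)). At (u, v) = (pi/4, pi/5): 81*sqrt(2)/2.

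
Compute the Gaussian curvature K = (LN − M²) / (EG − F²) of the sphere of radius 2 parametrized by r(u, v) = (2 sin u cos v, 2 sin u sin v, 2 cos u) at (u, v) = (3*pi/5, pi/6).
K = 1/4

Coefficients of the first fundamental form: E = 4, F = 0, G = 4*sin(u)^2.
Coefficients of the second fundamental form: L = -2*sin(u)/Abs(sin(u)), M = 0, N = -2*sin(u)^3/Abs(sin(u)).
Assemble K = (LN − M²)/(EG − F²) = 1/4. At (u, v) = (3*pi/5, pi/6): K = 1/4.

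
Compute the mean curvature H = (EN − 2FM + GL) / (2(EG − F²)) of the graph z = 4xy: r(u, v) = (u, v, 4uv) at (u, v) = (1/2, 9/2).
H = -144*sqrt(329)/108241

With E = 16*v^2 + 1, F = 16*u*v, G = 16*u^2 + 1, L = 0, M = 4/sqrt(16*u^2 + 16*v^2 + 1), N = 0, assemble
  H = (EN − 2FM + GL) / (2(EG − F²)) = -64*u*v/(16*u^2 + 16*v^2 + 1)^(3/2).
At (u, v) = (1/2, 9/2): H = -144*sqrt(329)/108241.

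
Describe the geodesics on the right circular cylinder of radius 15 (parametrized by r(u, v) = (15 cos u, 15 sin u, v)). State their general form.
The cylinder is flat (K = 0) and locally isometric to the plane via the development (u, v) ↦ (15 u, v). Geodesics are the pre-images of straight lines: circles (v constant), vertical lines (u constant), and helices (v = c · u + d) for constants c, d.

A right cylinder has E = 15², F = 0, G = 1, so EG − F² = 15², and L = −15, M = N = 0, giving K = (LN − M²)/(EG − F²) = 0 everywhere. A flat surface is locally isometric to the Euclidean plane via the map (u, v) ↦ (15 u, v). Straight lines in the (x̃, ỹ) plane pull back to: (a) horizontal circles (v = const), (b) vertical generators (u = const), and (c) helices (15 u tan θ = v, i.e. v = c · u + d).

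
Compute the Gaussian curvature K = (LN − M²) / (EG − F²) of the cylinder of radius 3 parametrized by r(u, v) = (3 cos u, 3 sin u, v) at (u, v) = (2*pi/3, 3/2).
K = 0

Coefficients of the first fundamental form: E = 9, F = 0, G = 1.
Coefficients of the second fundamental form: L = -3, M = 0, N = 0.
Assemble K = (LN − M²)/(EG − F²) = 0. At (u, v) = (2*pi/3, 3/2): K = 0.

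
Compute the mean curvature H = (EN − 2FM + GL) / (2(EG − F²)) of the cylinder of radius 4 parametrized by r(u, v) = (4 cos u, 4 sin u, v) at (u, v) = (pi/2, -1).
H = -1/8

With E = 16, F = 0, G = 1, L = -4, M = 0, N = 0, assemble
  H = (EN − 2FM + GL) / (2(EG − F²)) = -1/8.
At (u, v) = (pi/2, -1): H = -1/8.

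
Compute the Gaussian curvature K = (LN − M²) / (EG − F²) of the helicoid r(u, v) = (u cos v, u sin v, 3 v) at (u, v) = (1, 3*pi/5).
K = -9/100

Coefficients of the first fundamental form: E = 1, F = 0, G = u^2 + 9.
Coefficients of the second fundamental form: L = 0, M = -3/sqrt(u^2 + 9), N = 0.
Assemble K = (LN − M²)/(EG − F²) = -9/(u^2 + 9)^2. At (u, v) = (1, 3*pi/5): K = -9/100.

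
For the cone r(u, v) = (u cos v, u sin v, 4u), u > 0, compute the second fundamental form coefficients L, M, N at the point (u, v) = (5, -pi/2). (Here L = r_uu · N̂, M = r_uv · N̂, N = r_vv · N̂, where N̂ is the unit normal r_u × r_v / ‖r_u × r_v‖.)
L = 0;  M = 0;  N = 20*sqrt(17)/17

Compute the unit normal N̂(u, v) = (-4*sqrt(17)*u*cos(v)/(17*Abs(u)), -4*sqrt(17)*u*sin(v)/(17*Abs(u)), sqrt(17)*u/(17*Abs(u))), and the second partials r_uu, r_uv, r_vv. Take dot products:
  L(u, v) = r_uu · N̂ = 0,
  M(u, v) = r_uv · N̂ = 0,
  N(u, v) = r_vv · N̂ = 4*sqrt(17)*u^2/(17*Abs(u)).
Evaluating at (u, v) = (5, -pi/2):
  L = 0, M = 0, N = 20*sqrt(17)/17.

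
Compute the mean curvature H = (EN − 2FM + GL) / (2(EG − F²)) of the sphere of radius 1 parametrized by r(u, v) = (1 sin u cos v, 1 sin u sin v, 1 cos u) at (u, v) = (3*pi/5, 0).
H = -1

With E = 1, F = 0, G = sin(u)^2, L = -sin(u)/Abs(sin(u)), M = 0, N = -sin(u)^3/Abs(sin(u)), assemble
  H = (EN − 2FM + GL) / (2(EG − F²)) = -sin(u)/Abs(sin(u)).
At (u, v) = (3*pi/5, 0): H = -1.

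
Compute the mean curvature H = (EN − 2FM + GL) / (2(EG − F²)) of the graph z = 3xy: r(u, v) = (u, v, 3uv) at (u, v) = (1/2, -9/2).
H = 243*sqrt(742)/275282

With E = 9*v^2 + 1, F = 9*u*v, G = 9*u^2 + 1, L = 0, M = 3/sqrt(9*u^2 + 9*v^2 + 1), N = 0, assemble
  H = (EN − 2FM + GL) / (2(EG − F²)) = -27*u*v/(9*u^2 + 9*v^2 + 1)^(3/2).
At (u, v) = (1/2, -9/2): H = 243*sqrt(742)/275282.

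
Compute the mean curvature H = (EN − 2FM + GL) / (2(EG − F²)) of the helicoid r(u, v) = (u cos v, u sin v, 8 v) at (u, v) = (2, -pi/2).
H = 0

With E = 1, F = 0, G = u^2 + 64, L = 0, M = -8/sqrt(u^2 + 64), N = 0, assemble
  H = (EN − 2FM + GL) / (2(EG − F²)) = 0.
At (u, v) = (2, -pi/2): H = 0.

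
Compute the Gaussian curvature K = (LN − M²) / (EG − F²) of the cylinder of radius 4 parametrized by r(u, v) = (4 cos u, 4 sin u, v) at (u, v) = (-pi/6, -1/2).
K = 0

Coefficients of the first fundamental form: E = 16, F = 0, G = 1.
Coefficients of the second fundamental form: L = -4, M = 0, N = 0.
Assemble K = (LN − M²)/(EG − F²) = 0. At (u, v) = (-pi/6, -1/2): K = 0.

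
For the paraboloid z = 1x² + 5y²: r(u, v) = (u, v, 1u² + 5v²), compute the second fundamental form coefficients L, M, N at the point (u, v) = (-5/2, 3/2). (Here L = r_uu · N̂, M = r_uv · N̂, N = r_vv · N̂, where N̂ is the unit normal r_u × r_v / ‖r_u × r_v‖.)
L = 2*sqrt(251)/251;  M = 0;  N = 10*sqrt(251)/251

Compute the unit normal N̂(u, v) = (-2*u/sqrt(4*u^2 + 100*v^2 + 1), -10*v/sqrt(4*u^2 + 100*v^2 + 1), 1/sqrt(4*u^2 + 100*v^2 + 1)), and the second partials r_uu, r_uv, r_vv. Take dot products:
  L(u, v) = r_uu · N̂ = 2/sqrt(4*u^2 + 100*v^2 + 1),
  M(u, v) = r_uv · N̂ = 0,
  N(u, v) = r_vv · N̂ = 10/sqrt(4*u^2 + 100*v^2 + 1).
Evaluating at (u, v) = (-5/2, 3/2):
  L = 2*sqrt(251)/251, M = 0, N = 10*sqrt(251)/251.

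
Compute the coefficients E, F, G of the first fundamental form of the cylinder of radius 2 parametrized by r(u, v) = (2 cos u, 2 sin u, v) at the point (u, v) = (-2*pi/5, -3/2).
E = 4;  F = 0;  G = 1

Partials: r_u = (-2*sin(u), 2*cos(u), 0), r_v = (0, 0, 1). As functions of (u, v):
  E = r_u · r_u = 4,
  F = r_u · r_v = 0,
  G = r_v · r_v = 1.
Evaluating at (u, v) = (-2*pi/5, -3/2): E = 4, F = 0, G = 1.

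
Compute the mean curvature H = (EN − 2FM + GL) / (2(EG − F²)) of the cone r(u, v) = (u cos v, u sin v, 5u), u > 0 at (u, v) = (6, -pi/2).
H = 5*sqrt(26)/312

With E = 26, F = 0, G = u^2, L = 0, M = 0, N = 5*sqrt(26)*u^2/(26*Abs(u)), assemble
  H = (EN − 2FM + GL) / (2(EG − F²)) = 5*sqrt(26)/(52*Abs(u)).
At (u, v) = (6, -pi/2): H = 5*sqrt(26)/312.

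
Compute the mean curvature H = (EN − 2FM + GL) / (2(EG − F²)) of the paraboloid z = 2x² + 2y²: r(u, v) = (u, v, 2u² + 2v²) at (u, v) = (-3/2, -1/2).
H = 84*sqrt(41)/1681

With E = 16*u^2 + 1, F = 16*u*v, G = 16*v^2 + 1, L = 4/sqrt(16*u^2 + 16*v^2 + 1), M = 0, N = 4/sqrt(16*u^2 + 16*v^2 + 1), assemble
  H = (EN − 2FM + GL) / (2(EG − F²)) = 4*(8*u^2 + 8*v^2 + 1)/(16*u^2 + 16*v^2 + 1)^(3/2).
At (u, v) = (-3/2, -1/2): H = 84*sqrt(41)/1681.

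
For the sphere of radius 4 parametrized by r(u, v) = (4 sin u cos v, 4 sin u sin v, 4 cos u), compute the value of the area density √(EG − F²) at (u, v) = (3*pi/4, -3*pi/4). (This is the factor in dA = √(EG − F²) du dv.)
√(EG − F²)|_{(3*pi/4, -3*pi/4)} = 8*sqrt(2)

E = 16, F = 0, G = 16*sin(u)^2, so EG − F² = 256*sin(u)^2. Taking the positive square root: √(EG − F²) = 16*Abs(sin(u)). At (u, v) = (3*pi/4, -3*pi/4): 8*sqrt(2).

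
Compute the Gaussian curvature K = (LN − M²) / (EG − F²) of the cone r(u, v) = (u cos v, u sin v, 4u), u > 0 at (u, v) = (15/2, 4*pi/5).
K = 0

Coefficients of the first fundamental form: E = 17, F = 0, G = u^2.
Coefficients of the second fundamental form: L = 0, M = 0, N = 4*sqrt(17)*u^2/(17*Abs(u)).
Assemble K = (LN − M²)/(EG − F²) = 0. At (u, v) = (15/2, 4*pi/5): K = 0.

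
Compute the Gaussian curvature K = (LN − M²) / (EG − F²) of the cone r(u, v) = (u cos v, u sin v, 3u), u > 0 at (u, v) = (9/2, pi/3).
K = 0

Coefficients of the first fundamental form: E = 10, F = 0, G = u^2.
Coefficients of the second fundamental form: L = 0, M = 0, N = 3*sqrt(10)*u^2/(10*Abs(u)).
Assemble K = (LN − M²)/(EG − F²) = 0. At (u, v) = (9/2, pi/3): K = 0.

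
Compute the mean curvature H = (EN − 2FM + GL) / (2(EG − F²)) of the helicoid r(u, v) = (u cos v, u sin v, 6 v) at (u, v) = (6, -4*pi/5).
H = 0

With E = 1, F = 0, G = u^2 + 36, L = 0, M = -6/sqrt(u^2 + 36), N = 0, assemble
  H = (EN − 2FM + GL) / (2(EG − F²)) = 0.
At (u, v) = (6, -4*pi/5): H = 0.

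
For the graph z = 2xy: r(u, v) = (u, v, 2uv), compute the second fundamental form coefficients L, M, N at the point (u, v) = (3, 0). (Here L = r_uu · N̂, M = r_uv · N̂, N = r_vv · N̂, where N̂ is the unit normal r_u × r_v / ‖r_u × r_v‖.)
L = 0;  M = 2*sqrt(37)/37;  N = 0

Compute the unit normal N̂(u, v) = (-2*v/sqrt(4*u^2 + 4*v^2 + 1), -2*u/sqrt(4*u^2 + 4*v^2 + 1), 1/sqrt(4*u^2 + 4*v^2 + 1)), and the second partials r_uu, r_uv, r_vv. Take dot products:
  L(u, v) = r_uu · N̂ = 0,
  M(u, v) = r_uv · N̂ = 2/sqrt(4*u^2 + 4*v^2 + 1),
  N(u, v) = r_vv · N̂ = 0.
Evaluating at (u, v) = (3, 0):
  L = 0, M = 2*sqrt(37)/37, N = 0.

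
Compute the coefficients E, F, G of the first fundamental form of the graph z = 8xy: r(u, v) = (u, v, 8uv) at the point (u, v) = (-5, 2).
E = 257;  F = -640;  G = 1601

Partials: r_u = (1, 0, 8*v), r_v = (0, 1, 8*u). As functions of (u, v):
  E = r_u · r_u = 64*v^2 + 1,
  F = r_u · r_v = 64*u*v,
  G = r_v · r_v = 64*u^2 + 1.
Evaluating at (u, v) = (-5, 2): E = 257, F = -640, G = 1601.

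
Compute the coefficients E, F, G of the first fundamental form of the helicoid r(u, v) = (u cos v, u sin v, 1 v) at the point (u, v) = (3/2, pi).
E = 1;  F = 0;  G = 13/4

Partials: r_u = (cos(v), sin(v), 0), r_v = (-u*sin(v), u*cos(v), 1). As functions of (u, v):
  E = r_u · r_u = 1,
  F = r_u · r_v = 0,
  G = r_v · r_v = u^2 + 1.
Evaluating at (u, v) = (3/2, pi): E = 1, F = 0, G = 13/4.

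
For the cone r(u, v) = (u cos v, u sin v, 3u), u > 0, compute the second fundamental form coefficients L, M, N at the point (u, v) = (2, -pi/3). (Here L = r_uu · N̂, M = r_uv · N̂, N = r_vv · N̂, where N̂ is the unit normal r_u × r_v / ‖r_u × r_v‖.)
L = 0;  M = 0;  N = 3*sqrt(10)/5

Compute the unit normal N̂(u, v) = (-3*sqrt(10)*u*cos(v)/(10*Abs(u)), -3*sqrt(10)*u*sin(v)/(10*Abs(u)), sqrt(10)*u/(10*Abs(u))), and the second partials r_uu, r_uv, r_vv. Take dot products:
  L(u, v) = r_uu · N̂ = 0,
  M(u, v) = r_uv · N̂ = 0,
  N(u, v) = r_vv · N̂ = 3*sqrt(10)*u^2/(10*Abs(u)).
Evaluating at (u, v) = (2, -pi/3):
  L = 0, M = 0, N = 3*sqrt(10)/5.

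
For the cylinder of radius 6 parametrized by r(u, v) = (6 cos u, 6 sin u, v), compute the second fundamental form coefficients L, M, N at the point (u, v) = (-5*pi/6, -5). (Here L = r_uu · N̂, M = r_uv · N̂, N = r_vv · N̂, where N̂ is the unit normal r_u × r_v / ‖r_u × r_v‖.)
L = -6;  M = 0;  N = 0

Compute the unit normal N̂(u, v) = (cos(u), sin(u), 0), and the second partials r_uu, r_uv, r_vv. Take dot products:
  L(u, v) = r_uu · N̂ = -6,
  M(u, v) = r_uv · N̂ = 0,
  N(u, v) = r_vv · N̂ = 0.
Evaluating at (u, v) = (-5*pi/6, -5):
  L = -6, M = 0, N = 0.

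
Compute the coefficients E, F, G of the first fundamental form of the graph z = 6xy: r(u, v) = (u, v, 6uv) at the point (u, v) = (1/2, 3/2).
E = 82;  F = 27;  G = 10

Partials: r_u = (1, 0, 6*v), r_v = (0, 1, 6*u). As functions of (u, v):
  E = r_u · r_u = 36*v^2 + 1,
  F = r_u · r_v = 36*u*v,
  G = r_v · r_v = 36*u^2 + 1.
Evaluating at (u, v) = (1/2, 3/2): E = 82, F = 27, G = 10.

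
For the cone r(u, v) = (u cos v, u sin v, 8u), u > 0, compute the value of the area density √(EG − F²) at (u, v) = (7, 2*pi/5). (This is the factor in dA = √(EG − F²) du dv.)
√(EG − F²)|_{(7, 2*pi/5)} = 7*sqrt(65)

E = 65, F = 0, G = u^2, so EG − F² = 65*u^2. Taking the positive square root: √(EG − F²) = sqrt(65)*Abs(u). At (u, v) = (7, 2*pi/5): 7*sqrt(65).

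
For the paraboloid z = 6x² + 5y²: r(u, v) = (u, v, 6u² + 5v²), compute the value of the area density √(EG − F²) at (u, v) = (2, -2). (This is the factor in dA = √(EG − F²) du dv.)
√(EG − F²)|_{(2, -2)} = sqrt(977)

E = 144*u^2 + 1, F = 120*u*v, G = 100*v^2 + 1, so EG − F² = 144*u^2 + 100*v^2 + 1. Taking the positive square root: √(EG − F²) = sqrt(144*u^2 + 100*v^2 + 1). At (u, v) = (2, -2): sqrt(977).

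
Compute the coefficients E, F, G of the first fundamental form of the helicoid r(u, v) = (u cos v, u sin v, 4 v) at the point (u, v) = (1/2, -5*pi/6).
E = 1;  F = 0;  G = 65/4

Partials: r_u = (cos(v), sin(v), 0), r_v = (-u*sin(v), u*cos(v), 4). As functions of (u, v):
  E = r_u · r_u = 1,
  F = r_u · r_v = 0,
  G = r_v · r_v = u^2 + 16.
Evaluating at (u, v) = (1/2, -5*pi/6): E = 1, F = 0, G = 65/4.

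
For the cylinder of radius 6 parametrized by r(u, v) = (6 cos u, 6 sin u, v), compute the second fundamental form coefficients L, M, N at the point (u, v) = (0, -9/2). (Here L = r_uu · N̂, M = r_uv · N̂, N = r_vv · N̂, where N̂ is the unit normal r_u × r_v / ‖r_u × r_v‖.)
L = -6;  M = 0;  N = 0

Compute the unit normal N̂(u, v) = (cos(u), sin(u), 0), and the second partials r_uu, r_uv, r_vv. Take dot products:
  L(u, v) = r_uu · N̂ = -6,
  M(u, v) = r_uv · N̂ = 0,
  N(u, v) = r_vv · N̂ = 0.
Evaluating at (u, v) = (0, -9/2):
  L = -6, M = 0, N = 0.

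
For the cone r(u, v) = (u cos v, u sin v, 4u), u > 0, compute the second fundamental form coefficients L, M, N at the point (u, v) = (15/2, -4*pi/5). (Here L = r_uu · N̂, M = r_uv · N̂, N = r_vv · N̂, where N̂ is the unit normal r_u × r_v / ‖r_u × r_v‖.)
L = 0;  M = 0;  N = 30*sqrt(17)/17

Compute the unit normal N̂(u, v) = (-4*sqrt(17)*u*cos(v)/(17*Abs(u)), -4*sqrt(17)*u*sin(v)/(17*Abs(u)), sqrt(17)*u/(17*Abs(u))), and the second partials r_uu, r_uv, r_vv. Take dot products:
  L(u, v) = r_uu · N̂ = 0,
  M(u, v) = r_uv · N̂ = 0,
  N(u, v) = r_vv · N̂ = 4*sqrt(17)*u^2/(17*Abs(u)).
Evaluating at (u, v) = (15/2, -4*pi/5):
  L = 0, M = 0, N = 30*sqrt(17)/17.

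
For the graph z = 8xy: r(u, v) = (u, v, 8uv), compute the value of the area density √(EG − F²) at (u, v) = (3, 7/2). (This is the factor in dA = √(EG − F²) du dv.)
√(EG − F²)|_{(3, 7/2)} = sqrt(1361)

E = 64*v^2 + 1, F = 64*u*v, G = 64*u^2 + 1, so EG − F² = 64*u^2 + 64*v^2 + 1. Taking the positive square root: √(EG − F²) = sqrt(64*u^2 + 64*v^2 + 1). At (u, v) = (3, 7/2): sqrt(1361).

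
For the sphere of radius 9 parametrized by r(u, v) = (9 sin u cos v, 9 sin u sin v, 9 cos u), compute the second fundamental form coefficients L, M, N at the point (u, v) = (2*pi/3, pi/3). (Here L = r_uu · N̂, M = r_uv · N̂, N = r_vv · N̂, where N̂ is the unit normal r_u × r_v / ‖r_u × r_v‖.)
L = -9;  M = 0;  N = -27/4

Compute the unit normal N̂(u, v) = (sin(u)^2*cos(v)/Abs(sin(u)), sin(u)^2*sin(v)/Abs(sin(u)), sin(2*u)/(2*Abs(sin(u)))), and the second partials r_uu, r_uv, r_vv. Take dot products:
  L(u, v) = r_uu · N̂ = -9*sin(u)/Abs(sin(u)),
  M(u, v) = r_uv · N̂ = 0,
  N(u, v) = r_vv · N̂ = -9*sin(u)^3/Abs(sin(u)).
Evaluating at (u, v) = (2*pi/3, pi/3):
  L = -9, M = 0, N = -27/4.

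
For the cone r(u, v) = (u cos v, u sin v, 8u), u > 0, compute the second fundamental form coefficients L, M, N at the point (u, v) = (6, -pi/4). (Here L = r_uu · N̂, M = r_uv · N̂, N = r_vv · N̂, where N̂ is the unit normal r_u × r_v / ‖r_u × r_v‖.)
L = 0;  M = 0;  N = 48*sqrt(65)/65

Compute the unit normal N̂(u, v) = (-8*sqrt(65)*u*cos(v)/(65*Abs(u)), -8*sqrt(65)*u*sin(v)/(65*Abs(u)), sqrt(65)*u/(65*Abs(u))), and the second partials r_uu, r_uv, r_vv. Take dot products:
  L(u, v) = r_uu · N̂ = 0,
  M(u, v) = r_uv · N̂ = 0,
  N(u, v) = r_vv · N̂ = 8*sqrt(65)*u^2/(65*Abs(u)).
Evaluating at (u, v) = (6, -pi/4):
  L = 0, M = 0, N = 48*sqrt(65)/65.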